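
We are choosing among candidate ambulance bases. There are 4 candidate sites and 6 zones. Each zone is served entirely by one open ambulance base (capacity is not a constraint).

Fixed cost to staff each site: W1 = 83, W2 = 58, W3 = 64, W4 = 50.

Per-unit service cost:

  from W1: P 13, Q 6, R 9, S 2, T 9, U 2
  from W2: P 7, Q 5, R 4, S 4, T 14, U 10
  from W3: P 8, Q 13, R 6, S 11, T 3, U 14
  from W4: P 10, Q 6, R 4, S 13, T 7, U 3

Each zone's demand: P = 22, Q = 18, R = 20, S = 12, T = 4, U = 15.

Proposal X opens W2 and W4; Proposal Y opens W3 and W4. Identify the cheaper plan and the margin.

Proposal X: {W2, W4}: P→W2 7·22=154, Q→W2 5·18=90, R→W2 4·20=80, S→W2 4·12=48, T→W4 7·4=28, U→W4 3·15=45. Service 445; fixed 108; total 553.
Proposal Y: {W3, W4}: P→W3 8·22=176, Q→W4 6·18=108, R→W4 4·20=80, S→W3 11·12=132, T→W3 3·4=12, U→W4 3·15=45. Service 553; fixed 114; total 667.
Difference: |553 − 667| = 114.

Proposal X is cheaper by 114.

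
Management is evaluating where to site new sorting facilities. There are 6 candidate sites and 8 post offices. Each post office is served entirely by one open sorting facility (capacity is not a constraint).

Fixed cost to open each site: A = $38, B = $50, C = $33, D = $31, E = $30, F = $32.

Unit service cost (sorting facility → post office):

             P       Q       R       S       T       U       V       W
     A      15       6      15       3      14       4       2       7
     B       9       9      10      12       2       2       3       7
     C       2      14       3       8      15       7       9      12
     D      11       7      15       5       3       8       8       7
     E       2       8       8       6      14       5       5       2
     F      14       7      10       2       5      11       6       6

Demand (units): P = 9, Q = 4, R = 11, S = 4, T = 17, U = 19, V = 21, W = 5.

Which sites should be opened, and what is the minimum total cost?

Open A, B and C; minimum total cost 357.

For any fixed open set, each post office goes to its cheapest open site; total = fixed + service.
{A, B, C}: P→C 2·9=18, Q→A 6·4=24, R→C 3·11=33, S→A 3·4=12, T→B 2·17=34, U→B 2·19=38, V→A 2·21=42, W→A 7·5=35. Service 236; fixed 121; total 357.
{A, B, C, E}: service 211 + fixed 151 = 362
{B, C, E}: P→C 2·9=18, Q→E 8·4=32, R→C 3·11=33, S→E 6·4=24, T→B 2·17=34, U→B 2·19=38, V→B 3·21=63, W→E 2·5=10. Service 252; fixed 113; total 365.
{A, B, C, D, E, F}: P→C 2·9=18, Q→A 6·4=24, R→C 3·11=33, S→F 2·4=8, T→B 2·17=34, U→B 2·19=38, V→A 2·21=42, W→E 2·5=10. Service 207; fixed 214; total 421.
No other subset beats 357.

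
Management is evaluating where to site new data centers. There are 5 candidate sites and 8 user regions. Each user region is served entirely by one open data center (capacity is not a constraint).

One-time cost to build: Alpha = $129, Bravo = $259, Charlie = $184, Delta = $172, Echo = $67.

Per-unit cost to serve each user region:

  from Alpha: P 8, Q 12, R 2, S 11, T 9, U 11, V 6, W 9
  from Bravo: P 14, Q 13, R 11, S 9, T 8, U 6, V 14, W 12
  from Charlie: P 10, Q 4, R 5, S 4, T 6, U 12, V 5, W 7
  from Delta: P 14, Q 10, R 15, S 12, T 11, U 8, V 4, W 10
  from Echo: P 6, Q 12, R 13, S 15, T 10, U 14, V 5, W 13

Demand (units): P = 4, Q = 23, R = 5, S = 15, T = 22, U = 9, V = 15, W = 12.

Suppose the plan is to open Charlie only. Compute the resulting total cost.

Total cost: 800

Each user region is assigned to its cheapest site among the open ones.
{Charlie}: P→Charlie 10·4=40, Q→Charlie 4·23=92, R→Charlie 5·5=25, S→Charlie 4·15=60, T→Charlie 6·22=132, U→Charlie 12·9=108, V→Charlie 5·15=75, W→Charlie 7·12=84. Service 616; fixed 184; total 800.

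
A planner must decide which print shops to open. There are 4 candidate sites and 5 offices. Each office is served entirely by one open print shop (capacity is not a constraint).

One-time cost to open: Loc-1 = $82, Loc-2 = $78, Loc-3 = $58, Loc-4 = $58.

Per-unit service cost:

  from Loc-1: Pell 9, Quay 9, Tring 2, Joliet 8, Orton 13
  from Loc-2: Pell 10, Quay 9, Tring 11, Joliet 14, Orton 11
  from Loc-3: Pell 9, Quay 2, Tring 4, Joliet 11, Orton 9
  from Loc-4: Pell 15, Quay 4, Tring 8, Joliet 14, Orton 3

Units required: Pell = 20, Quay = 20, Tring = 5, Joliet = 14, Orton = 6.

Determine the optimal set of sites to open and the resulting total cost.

For any fixed open set, each office goes to its cheapest open site; total = fixed + service.
{Loc-3}: Pell→Loc-3 9·20=180, Quay→Loc-3 2·20=40, Tring→Loc-3 4·5=20, Joliet→Loc-3 11·14=154, Orton→Loc-3 9·6=54. Service 448; fixed 58; total 506.
{Loc-3, Loc-4}: service 412 + fixed 116 = 528
{Loc-1, Loc-3}: service 396 + fixed 140 = 536
{Loc-1, Loc-2, Loc-3, Loc-4}: service 360 + fixed 276 = 636
No other subset beats 506.

Open Loc-3 only; minimum total cost 506.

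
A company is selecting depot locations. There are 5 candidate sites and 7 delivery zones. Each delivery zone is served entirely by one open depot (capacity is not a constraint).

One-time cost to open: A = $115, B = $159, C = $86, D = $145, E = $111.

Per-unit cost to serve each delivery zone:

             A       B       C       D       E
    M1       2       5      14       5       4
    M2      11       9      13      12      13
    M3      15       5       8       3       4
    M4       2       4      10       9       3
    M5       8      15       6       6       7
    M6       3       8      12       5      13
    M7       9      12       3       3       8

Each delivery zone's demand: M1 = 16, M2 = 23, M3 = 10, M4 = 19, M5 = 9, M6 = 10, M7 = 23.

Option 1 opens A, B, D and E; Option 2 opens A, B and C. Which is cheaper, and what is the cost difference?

Option 2 is cheaper by 150.

Option 1: {A, B, D, E}: M1→A 2·16=32, M2→B 9·23=207, M3→D 3·10=30, M4→A 2·19=38, M5→D 6·9=54, M6→A 3·10=30, M7→D 3·23=69. Service 460; fixed 530; total 990.
Option 2: {A, B, C}: M1→A 2·16=32, M2→B 9·23=207, M3→B 5·10=50, M4→A 2·19=38, M5→C 6·9=54, M6→A 3·10=30, M7→C 3·23=69. Service 480; fixed 360; total 840.
Difference: |990 − 840| = 150.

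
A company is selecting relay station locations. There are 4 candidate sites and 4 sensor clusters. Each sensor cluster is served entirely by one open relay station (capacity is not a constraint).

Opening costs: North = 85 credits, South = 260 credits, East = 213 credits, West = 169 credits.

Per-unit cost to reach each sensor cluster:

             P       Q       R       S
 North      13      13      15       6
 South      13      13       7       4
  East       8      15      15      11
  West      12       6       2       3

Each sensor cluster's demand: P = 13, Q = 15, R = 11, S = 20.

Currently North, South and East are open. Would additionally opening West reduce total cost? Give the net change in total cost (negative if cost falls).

Current service cost with {North, South, East}: 456.
Adding West: each sensor cluster re-picks its cheapest; new service cost 276, saving 180.
Extra fixed cost: 169. Net change = 169 − 180 = -11.
(Totals: 1014 → 1003.)

Yes — net change −11 (cost falls by 11).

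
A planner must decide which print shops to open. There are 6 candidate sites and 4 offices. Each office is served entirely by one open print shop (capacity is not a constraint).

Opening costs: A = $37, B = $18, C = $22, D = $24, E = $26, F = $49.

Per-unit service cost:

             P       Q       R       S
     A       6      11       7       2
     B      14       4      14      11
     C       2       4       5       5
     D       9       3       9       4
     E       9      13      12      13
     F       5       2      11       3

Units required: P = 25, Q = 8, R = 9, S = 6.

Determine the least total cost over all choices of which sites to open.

For any fixed open set, each office goes to its cheapest open site; total = fixed + service.
{C}: P→C 2·25=50, Q→C 4·8=32, R→C 5·9=45, S→C 5·6=30. Service 157; fixed 22; total 179.
{C, D}: service 143 + fixed 46 = 189
{B, C}: service 157 + fixed 40 = 197
{A, B, C, D, E, F}: P→C 2·25=50, Q→F 2·8=16, R→C 5·9=45, S→A 2·6=12. Service 123; fixed 176; total 299.
No other subset beats 179.

Minimum total cost: 179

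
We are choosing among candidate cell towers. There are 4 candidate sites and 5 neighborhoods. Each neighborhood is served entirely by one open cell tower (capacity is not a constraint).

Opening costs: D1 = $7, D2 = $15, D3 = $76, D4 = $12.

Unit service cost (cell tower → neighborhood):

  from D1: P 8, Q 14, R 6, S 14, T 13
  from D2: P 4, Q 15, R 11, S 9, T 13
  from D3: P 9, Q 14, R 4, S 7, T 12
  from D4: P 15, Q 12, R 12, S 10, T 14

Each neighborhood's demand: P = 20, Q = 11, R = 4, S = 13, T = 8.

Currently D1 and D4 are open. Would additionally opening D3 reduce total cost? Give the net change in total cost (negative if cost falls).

Current service cost with {D1, D4}: 550.
Adding D3: each neighborhood re-picks its cheapest; new service cost 495, saving 55.
Extra fixed cost: 76. Net change = 76 − 55 = 21.
(Totals: 569 → 590.)

No — net change +21 (cost rises by 21).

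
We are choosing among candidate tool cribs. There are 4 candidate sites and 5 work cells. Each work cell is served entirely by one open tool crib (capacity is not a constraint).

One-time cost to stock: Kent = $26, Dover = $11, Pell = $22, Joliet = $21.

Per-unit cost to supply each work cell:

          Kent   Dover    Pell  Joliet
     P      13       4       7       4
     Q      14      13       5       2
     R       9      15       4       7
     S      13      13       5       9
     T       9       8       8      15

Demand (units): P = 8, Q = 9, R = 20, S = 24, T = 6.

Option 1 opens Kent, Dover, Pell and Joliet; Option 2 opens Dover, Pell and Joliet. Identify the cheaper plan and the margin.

Option 1: {Kent, Dover, Pell, Joliet}: P→Dover 4·8=32, Q→Joliet 2·9=18, R→Pell 4·20=80, S→Pell 5·24=120, T→Dover 8·6=48. Service 298; fixed 80; total 378.
Option 2: {Dover, Pell, Joliet}: P→Dover 4·8=32, Q→Joliet 2·9=18, R→Pell 4·20=80, S→Pell 5·24=120, T→Dover 8·6=48. Service 298; fixed 54; total 352.
Difference: |378 − 352| = 26.

Option 2 is cheaper by 26.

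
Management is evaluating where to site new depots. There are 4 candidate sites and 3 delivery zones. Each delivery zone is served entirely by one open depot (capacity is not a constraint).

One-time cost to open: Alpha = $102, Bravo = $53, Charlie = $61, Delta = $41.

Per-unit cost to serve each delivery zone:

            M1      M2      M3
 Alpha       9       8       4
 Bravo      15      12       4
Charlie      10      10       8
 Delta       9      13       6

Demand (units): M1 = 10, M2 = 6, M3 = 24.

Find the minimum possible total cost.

For any fixed open set, each delivery zone goes to its cheapest open site; total = fixed + service.
{Alpha}: M1→Alpha 9·10=90, M2→Alpha 8·6=48, M3→Alpha 4·24=96. Service 234; fixed 102; total 336.
{Bravo, Delta}: M1→Delta 9·10=90, M2→Bravo 12·6=72, M3→Bravo 4·24=96. Service 258; fixed 94; total 352.
{Delta}: M1→Delta 9·10=90, M2→Delta 13·6=78, M3→Delta 6·24=144. Service 312; fixed 41; total 353.
{Alpha, Bravo, Charlie, Delta}: M1→Alpha 9·10=90, M2→Alpha 8·6=48, M3→Alpha 4·24=96. Service 234; fixed 257; total 491.
(All 15 nonempty subsets were checked; Alpha only is lowest.)

Minimum total cost: 336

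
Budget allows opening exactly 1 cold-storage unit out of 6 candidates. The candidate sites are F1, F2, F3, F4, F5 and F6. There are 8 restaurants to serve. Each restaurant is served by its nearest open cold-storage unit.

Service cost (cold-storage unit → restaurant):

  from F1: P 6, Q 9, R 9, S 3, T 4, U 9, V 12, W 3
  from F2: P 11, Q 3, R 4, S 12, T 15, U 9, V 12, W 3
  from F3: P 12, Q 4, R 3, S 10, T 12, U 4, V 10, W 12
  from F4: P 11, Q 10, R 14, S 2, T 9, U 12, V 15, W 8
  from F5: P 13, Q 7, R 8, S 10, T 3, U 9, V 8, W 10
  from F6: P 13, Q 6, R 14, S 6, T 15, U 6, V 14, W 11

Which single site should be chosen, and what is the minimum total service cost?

With exactly 1 open, each restaurant uses its cheapest among the chosen.
{F1}: P→F1 6, Q→F1 9, R→F1 9, S→F1 3, T→F1 4, U→F1 9, V→F1 12, W→F1 3. Service cost 55.
{F3}: service cost 67
{F5}: service cost 68
Among all 6 size-1 choices, {F1} is lowest.

Choose F1 only; total service cost 55.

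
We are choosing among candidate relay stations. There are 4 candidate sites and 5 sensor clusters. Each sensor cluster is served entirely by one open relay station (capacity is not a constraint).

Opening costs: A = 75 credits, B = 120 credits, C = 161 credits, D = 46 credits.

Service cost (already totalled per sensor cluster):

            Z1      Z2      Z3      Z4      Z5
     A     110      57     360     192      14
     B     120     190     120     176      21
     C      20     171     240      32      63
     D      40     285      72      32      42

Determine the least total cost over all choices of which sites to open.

Minimum total cost: 336

For any fixed open set, each sensor cluster goes to its cheapest open site; total = fixed + service.
{A, D}: Z1→D 40, Z2→A 57, Z3→D 72, Z4→D 32, Z5→A 14. Service 215; fixed 121; total 336.
{A, B, D}: Z1→D 40, Z2→A 57, Z3→D 72, Z4→D 32, Z5→A 14. Service 215; fixed 241; total 456.
{A, C, D}: service 195 + fixed 282 = 477
{A, B, C, D}: service 195 + fixed 402 = 597
No other subset beats 336.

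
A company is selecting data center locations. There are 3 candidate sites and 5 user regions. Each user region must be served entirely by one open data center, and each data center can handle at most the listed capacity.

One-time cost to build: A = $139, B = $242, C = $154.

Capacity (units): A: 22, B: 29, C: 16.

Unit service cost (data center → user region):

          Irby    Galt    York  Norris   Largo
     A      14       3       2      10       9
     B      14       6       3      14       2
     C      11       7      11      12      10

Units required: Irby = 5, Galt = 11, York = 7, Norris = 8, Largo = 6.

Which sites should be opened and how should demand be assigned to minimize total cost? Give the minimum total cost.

Minimum total cost: 573

Open {A, C}: Irby→C 11·5=55, Galt→C 7·11=77, York→A 2·7=14, Norris→A 10·8=80, Largo→A 9·6=54.
Loads: A carries 21/22, C carries 16/16. Service 280; fixed 293; total 573.
Next best feasible plan costs 597.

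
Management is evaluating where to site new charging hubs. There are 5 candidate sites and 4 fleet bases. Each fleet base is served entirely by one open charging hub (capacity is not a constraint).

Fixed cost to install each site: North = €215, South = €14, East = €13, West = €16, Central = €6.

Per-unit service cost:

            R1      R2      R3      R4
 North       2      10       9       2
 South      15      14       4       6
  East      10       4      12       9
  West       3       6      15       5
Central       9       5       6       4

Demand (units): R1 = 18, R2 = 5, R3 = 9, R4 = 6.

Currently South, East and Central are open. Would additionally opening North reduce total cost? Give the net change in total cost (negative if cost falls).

No — net change +77 (cost rises by 77).

Current service cost with {South, East, Central}: 242.
Adding North: each fleet base re-picks its cheapest; new service cost 104, saving 138.
Extra fixed cost: 215. Net change = 215 − 138 = 77.
(Totals: 275 → 352.)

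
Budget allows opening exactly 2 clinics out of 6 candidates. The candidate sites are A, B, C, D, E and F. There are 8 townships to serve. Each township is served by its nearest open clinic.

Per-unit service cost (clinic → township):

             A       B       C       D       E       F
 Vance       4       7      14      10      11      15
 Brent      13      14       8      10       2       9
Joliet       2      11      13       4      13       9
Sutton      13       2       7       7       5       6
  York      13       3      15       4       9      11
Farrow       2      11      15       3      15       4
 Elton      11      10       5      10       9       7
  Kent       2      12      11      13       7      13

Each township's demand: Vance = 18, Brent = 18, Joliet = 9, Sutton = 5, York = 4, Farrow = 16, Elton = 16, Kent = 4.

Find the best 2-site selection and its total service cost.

With exactly 2 open, each township uses its cheapest among the chosen.
{A, E}: Vance→A 4·18=72, Brent→E 2·18=36, Joliet→A 2·9=18, Sutton→E 5·5=25, York→E 9·4=36, Farrow→A 2·16=32, Elton→E 9·16=144, Kent→A 2·4=8. Service cost 371.
{A, C}: service cost 441
{A, F}: service cost 478
Among all 15 size-2 choices, {A, E} is lowest.

Choose A and E; total service cost 371.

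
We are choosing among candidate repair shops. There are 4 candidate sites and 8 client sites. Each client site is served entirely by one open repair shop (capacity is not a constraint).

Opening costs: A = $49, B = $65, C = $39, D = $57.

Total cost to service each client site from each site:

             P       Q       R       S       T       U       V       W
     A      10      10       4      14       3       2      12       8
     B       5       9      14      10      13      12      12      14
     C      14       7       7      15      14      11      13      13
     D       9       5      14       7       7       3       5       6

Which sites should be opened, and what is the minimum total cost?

Open A only; minimum total cost 112.

For any fixed open set, each client site goes to its cheapest open site; total = fixed + service.
{A}: P→A 10, Q→A 10, R→A 4, S→A 14, T→A 3, U→A 2, V→A 12, W→A 8. Service 63; fixed 49; total 112.
{D}: service 56 + fixed 57 = 113
{C}: service 94 + fixed 39 = 133
{A, B, C, D}: P→B 5, Q→D 5, R→A 4, S→D 7, T→A 3, U→A 2, V→D 5, W→D 6. Service 37; fixed 210; total 247.
No other subset beats 112.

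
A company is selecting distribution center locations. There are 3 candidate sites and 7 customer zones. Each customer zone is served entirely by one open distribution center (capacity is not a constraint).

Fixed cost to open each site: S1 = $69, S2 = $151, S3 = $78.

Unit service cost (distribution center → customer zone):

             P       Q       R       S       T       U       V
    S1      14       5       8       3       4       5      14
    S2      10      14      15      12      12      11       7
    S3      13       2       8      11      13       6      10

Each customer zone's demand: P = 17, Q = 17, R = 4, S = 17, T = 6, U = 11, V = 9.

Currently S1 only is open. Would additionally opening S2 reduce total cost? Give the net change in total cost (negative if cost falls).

No — net change +20 (cost rises by 20).

Current service cost with {S1}: 611.
Adding S2: each customer zone re-picks its cheapest; new service cost 480, saving 131.
Extra fixed cost: 151. Net change = 151 − 131 = 20.
(Totals: 680 → 700.)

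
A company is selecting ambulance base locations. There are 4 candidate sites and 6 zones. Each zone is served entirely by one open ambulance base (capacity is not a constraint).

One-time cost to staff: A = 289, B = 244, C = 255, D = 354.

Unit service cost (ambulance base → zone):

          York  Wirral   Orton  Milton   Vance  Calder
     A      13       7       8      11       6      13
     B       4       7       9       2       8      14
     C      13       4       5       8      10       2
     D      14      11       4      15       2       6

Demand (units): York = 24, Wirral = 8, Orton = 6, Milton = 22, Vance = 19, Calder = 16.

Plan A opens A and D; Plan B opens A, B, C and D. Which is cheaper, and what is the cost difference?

Plan B is cheaper by 3.

Plan A: {A, D}: York→A 13·24=312, Wirral→A 7·8=56, Orton→D 4·6=24, Milton→A 11·22=242, Vance→D 2·19=38, Calder→D 6·16=96. Service 768; fixed 643; total 1411.
Plan B: {A, B, C, D}: York→B 4·24=96, Wirral→C 4·8=32, Orton→D 4·6=24, Milton→B 2·22=44, Vance→D 2·19=38, Calder→C 2·16=32. Service 266; fixed 1142; total 1408.
Difference: |1411 − 1408| = 3.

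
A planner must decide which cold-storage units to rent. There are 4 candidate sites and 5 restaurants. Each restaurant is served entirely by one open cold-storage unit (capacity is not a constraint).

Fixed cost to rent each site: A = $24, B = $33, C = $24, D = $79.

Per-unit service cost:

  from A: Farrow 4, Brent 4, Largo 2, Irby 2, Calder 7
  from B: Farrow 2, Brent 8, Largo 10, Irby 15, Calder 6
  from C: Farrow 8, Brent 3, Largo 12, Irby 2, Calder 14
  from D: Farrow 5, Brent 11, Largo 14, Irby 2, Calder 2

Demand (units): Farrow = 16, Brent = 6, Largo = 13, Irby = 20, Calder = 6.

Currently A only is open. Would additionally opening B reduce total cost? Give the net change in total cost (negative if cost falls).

Yes — net change −5 (cost falls by 5).

Current service cost with {A}: 196.
Adding B: each restaurant re-picks its cheapest; new service cost 158, saving 38.
Extra fixed cost: 33. Net change = 33 − 38 = -5.
(Totals: 220 → 215.)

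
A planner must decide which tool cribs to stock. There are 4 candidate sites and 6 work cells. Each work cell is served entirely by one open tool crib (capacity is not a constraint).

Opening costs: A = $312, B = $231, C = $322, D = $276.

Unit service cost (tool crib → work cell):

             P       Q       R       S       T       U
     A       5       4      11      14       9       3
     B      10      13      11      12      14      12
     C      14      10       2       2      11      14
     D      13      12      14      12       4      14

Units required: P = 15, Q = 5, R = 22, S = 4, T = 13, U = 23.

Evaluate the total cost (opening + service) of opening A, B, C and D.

Each work cell is assigned to its cheapest site among the open ones.
{A, B, C, D}: P→A 5·15=75, Q→A 4·5=20, R→C 2·22=44, S→C 2·4=8, T→D 4·13=52, U→A 3·23=69. Service 268; fixed 1141; total 1409.

Total cost: 1409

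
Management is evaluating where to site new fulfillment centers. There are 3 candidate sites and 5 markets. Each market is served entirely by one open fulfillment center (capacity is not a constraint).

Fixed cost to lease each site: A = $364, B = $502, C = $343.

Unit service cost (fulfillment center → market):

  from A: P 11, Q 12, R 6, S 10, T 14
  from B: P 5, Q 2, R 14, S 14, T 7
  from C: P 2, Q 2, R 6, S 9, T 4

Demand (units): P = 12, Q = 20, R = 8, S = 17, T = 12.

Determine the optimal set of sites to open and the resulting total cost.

Open C only; minimum total cost 656.

For any fixed open set, each market goes to its cheapest open site; total = fixed + service.
{C}: P→C 2·12=24, Q→C 2·20=40, R→C 6·8=48, S→C 9·17=153, T→C 4·12=48. Service 313; fixed 343; total 656.
{A, C}: service 313 + fixed 707 = 1020
{B}: P→B 5·12=60, Q→B 2·20=40, R→B 14·8=112, S→B 14·17=238, T→B 7·12=84. Service 534; fixed 502; total 1036.
{A, B, C}: P→C 2·12=24, Q→B 2·20=40, R→A 6·8=48, S→C 9·17=153, T→C 4·12=48. Service 313; fixed 1209; total 1522.
(All 7 nonempty subsets were checked; C only is lowest.)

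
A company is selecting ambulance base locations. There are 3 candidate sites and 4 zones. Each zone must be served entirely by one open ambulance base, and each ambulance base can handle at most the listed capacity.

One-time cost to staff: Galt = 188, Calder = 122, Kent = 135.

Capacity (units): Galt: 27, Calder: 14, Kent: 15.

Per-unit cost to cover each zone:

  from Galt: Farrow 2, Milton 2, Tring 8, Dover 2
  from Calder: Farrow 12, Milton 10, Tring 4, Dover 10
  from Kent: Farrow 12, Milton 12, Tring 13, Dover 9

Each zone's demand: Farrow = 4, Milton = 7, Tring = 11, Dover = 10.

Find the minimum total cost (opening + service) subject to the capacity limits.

Minimum total cost: 396

Open {Galt, Calder}: Farrow→Galt 2·4=8, Milton→Galt 2·7=14, Tring→Calder 4·11=44, Dover→Galt 2·10=20.
Loads: Galt carries 21/27, Calder carries 11/14. Service 86; fixed 310; total 396.
Next best feasible plan costs 496.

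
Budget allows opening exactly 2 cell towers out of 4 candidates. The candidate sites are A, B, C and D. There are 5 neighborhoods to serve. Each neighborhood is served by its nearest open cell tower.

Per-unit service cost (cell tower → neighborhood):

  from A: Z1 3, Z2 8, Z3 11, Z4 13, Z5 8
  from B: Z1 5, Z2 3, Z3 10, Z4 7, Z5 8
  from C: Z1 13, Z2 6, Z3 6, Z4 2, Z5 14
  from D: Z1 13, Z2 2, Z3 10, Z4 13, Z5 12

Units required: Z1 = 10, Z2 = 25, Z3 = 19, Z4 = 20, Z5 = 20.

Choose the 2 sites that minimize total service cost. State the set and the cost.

Choose B and C; total service cost 439.

With exactly 2 open, each neighborhood uses its cheapest among the chosen.
{B, C}: Z1→B 5·10=50, Z2→B 3·25=75, Z3→C 6·19=114, Z4→C 2·20=40, Z5→B 8·20=160. Service cost 439.
{A, C}: service cost 494
{C, D}: service cost 574
Among all 6 size-2 choices, {B, C} is lowest.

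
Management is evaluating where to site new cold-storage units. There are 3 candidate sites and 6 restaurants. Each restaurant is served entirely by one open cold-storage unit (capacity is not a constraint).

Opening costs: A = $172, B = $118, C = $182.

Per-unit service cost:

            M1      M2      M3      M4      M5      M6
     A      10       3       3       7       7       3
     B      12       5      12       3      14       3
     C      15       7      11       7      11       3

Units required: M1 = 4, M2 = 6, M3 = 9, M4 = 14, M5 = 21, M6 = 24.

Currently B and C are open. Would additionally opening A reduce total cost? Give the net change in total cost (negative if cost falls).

Yes — net change −4 (cost falls by 4).

Current service cost with {B, C}: 522.
Adding A: each restaurant re-picks its cheapest; new service cost 346, saving 176.
Extra fixed cost: 172. Net change = 172 − 176 = -4.
(Totals: 822 → 818.)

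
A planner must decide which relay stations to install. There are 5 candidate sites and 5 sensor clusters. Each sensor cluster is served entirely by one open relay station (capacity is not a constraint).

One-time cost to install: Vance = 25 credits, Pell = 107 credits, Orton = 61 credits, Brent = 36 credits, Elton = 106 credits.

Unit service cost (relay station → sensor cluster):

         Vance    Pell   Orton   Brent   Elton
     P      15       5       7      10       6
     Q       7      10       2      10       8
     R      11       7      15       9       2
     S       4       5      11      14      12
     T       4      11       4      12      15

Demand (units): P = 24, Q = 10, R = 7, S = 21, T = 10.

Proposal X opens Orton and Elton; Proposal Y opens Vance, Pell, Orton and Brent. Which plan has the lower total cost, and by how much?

Proposal X: {Orton, Elton}: P→Elton 6·24=144, Q→Orton 2·10=20, R→Elton 2·7=14, S→Orton 11·21=231, T→Orton 4·10=40. Service 449; fixed 167; total 616.
Proposal Y: {Vance, Pell, Orton, Brent}: P→Pell 5·24=120, Q→Orton 2·10=20, R→Pell 7·7=49, S→Vance 4·21=84, T→Vance 4·10=40. Service 313; fixed 229; total 542.
Difference: |616 − 542| = 74.

Proposal Y is cheaper by 74.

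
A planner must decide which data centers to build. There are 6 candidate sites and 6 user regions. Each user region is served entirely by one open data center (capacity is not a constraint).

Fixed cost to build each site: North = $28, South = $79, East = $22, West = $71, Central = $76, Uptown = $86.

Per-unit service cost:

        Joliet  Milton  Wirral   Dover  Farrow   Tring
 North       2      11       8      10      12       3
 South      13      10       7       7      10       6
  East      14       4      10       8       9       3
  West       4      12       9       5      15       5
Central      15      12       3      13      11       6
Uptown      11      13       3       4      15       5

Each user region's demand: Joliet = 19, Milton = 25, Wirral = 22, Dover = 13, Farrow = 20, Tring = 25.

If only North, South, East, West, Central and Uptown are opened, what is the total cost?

Each user region is assigned to its cheapest site among the open ones.
{North, South, East, West, Central, Uptown}: Joliet→North 2·19=38, Milton→East 4·25=100, Wirral→Central 3·22=66, Dover→Uptown 4·13=52, Farrow→East 9·20=180, Tring→North 3·25=75. Service 511; fixed 362; total 873.

Total cost: 873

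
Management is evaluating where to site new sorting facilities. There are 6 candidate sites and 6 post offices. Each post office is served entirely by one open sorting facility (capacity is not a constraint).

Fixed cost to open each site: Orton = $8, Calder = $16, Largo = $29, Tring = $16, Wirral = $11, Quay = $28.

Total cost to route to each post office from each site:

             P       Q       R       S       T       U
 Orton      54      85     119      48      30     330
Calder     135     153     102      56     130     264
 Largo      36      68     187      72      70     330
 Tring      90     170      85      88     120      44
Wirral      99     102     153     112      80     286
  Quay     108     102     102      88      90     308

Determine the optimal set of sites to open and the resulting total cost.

Open Orton, Largo and Tring; minimum total cost 364.

For any fixed open set, each post office goes to its cheapest open site; total = fixed + service.
{Orton, Largo, Tring}: P→Largo 36, Q→Largo 68, R→Tring 85, S→Orton 48, T→Orton 30, U→Tring 44. Service 311; fixed 53; total 364.
{Orton, Tring}: service 346 + fixed 24 = 370
{Orton, Largo, Tring, Wirral}: P→Largo 36, Q→Largo 68, R→Tring 85, S→Orton 48, T→Orton 30, U→Tring 44. Service 311; fixed 64; total 375.
{Orton, Calder, Largo, Tring, Wirral, Quay}: service 311 + fixed 108 = 419
No other subset beats 364.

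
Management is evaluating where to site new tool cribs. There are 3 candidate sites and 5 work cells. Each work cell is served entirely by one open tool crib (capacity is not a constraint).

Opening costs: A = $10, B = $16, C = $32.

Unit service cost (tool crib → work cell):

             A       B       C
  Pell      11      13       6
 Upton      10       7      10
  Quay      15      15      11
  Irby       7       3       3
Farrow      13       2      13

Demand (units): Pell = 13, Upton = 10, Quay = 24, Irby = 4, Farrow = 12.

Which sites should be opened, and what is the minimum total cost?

For any fixed open set, each work cell goes to its cheapest open site; total = fixed + service.
{B, C}: Pell→C 6·13=78, Upton→B 7·10=70, Quay→C 11·24=264, Irby→B 3·4=12, Farrow→B 2·12=24. Service 448; fixed 48; total 496.
{A, B, C}: service 448 + fixed 58 = 506
{A, B}: service 609 + fixed 26 = 635
{A}: Pell→A 11·13=143, Upton→A 10·10=100, Quay→A 15·24=360, Irby→A 7·4=28, Farrow→A 13·12=156. Service 787; fixed 10; total 797.
(All 7 nonempty subsets were checked; B and C is lowest.)

Open B and C; minimum total cost 496.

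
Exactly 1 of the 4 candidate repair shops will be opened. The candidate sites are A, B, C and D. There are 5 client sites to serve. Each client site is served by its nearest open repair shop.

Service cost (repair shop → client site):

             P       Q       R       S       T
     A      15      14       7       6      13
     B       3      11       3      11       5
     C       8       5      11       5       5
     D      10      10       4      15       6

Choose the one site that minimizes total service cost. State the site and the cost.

With exactly 1 open, each client site uses its cheapest among the chosen.
{B}: P→B 3, Q→B 11, R→B 3, S→B 11, T→B 5. Service cost 33.
{C}: service cost 34
{D}: service cost 45
Among all 4 size-1 choices, {B} is lowest.

Choose B only; total service cost 33.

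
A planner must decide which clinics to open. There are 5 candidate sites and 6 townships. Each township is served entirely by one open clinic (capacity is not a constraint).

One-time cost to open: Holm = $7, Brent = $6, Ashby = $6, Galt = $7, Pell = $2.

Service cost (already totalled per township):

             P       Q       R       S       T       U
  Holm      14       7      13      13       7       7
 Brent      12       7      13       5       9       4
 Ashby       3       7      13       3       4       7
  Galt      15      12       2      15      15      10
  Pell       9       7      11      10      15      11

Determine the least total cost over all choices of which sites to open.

Minimum total cost: 39

For any fixed open set, each township goes to its cheapest open site; total = fixed + service.
{Ashby, Galt}: P→Ashby 3, Q→Ashby 7, R→Galt 2, S→Ashby 3, T→Ashby 4, U→Ashby 7. Service 26; fixed 13; total 39.
{Ashby, Galt, Pell}: P→Ashby 3, Q→Ashby 7, R→Galt 2, S→Ashby 3, T→Ashby 4, U→Ashby 7. Service 26; fixed 15; total 41.
{Brent, Ashby, Galt}: service 23 + fixed 19 = 42
{Holm, Brent, Ashby, Galt, Pell}: service 23 + fixed 28 = 51
No other subset beats 39.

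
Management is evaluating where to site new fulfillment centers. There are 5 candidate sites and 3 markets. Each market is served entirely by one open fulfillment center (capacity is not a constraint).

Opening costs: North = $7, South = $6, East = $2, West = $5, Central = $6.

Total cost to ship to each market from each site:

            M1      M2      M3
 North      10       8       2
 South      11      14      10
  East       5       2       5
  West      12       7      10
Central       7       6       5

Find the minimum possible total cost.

For any fixed open set, each market goes to its cheapest open site; total = fixed + service.
{East}: M1→East 5, M2→East 2, M3→East 5. Service 12; fixed 2; total 14.
{North, East}: service 9 + fixed 9 = 18
{East, West}: M1→East 5, M2→East 2, M3→East 5. Service 12; fixed 7; total 19.
{North, South, East, West, Central}: M1→East 5, M2→East 2, M3→North 2. Service 9; fixed 26; total 35.
No other subset beats 14.

Minimum total cost: 14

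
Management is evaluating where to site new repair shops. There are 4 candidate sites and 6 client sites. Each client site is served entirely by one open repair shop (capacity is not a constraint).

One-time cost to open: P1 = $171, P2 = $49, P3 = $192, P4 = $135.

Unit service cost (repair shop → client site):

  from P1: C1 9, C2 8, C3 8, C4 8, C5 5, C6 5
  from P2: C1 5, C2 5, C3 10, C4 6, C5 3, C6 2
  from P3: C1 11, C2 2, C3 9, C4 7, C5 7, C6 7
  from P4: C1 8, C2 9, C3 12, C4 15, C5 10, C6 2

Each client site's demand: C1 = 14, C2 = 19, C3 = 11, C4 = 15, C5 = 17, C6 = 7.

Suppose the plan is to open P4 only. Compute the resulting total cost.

Total cost: 959

Each client site is assigned to its cheapest site among the open ones.
{P4}: C1→P4 8·14=112, C2→P4 9·19=171, C3→P4 12·11=132, C4→P4 15·15=225, C5→P4 10·17=170, C6→P4 2·7=14. Service 824; fixed 135; total 959.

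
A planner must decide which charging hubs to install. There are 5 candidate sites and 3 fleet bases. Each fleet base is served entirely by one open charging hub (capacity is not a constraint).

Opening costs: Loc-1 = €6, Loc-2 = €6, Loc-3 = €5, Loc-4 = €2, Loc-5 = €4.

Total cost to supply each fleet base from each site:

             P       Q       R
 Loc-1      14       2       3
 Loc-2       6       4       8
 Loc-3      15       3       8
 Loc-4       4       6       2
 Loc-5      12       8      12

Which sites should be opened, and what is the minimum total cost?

Open Loc-4 only; minimum total cost 14.

For any fixed open set, each fleet base goes to its cheapest open site; total = fixed + service.
{Loc-4}: P→Loc-4 4, Q→Loc-4 6, R→Loc-4 2. Service 12; fixed 2; total 14.
{Loc-1, Loc-4}: P→Loc-4 4, Q→Loc-1 2, R→Loc-4 2. Service 8; fixed 8; total 16.
{Loc-3, Loc-4}: service 9 + fixed 7 = 16
{Loc-1, Loc-2, Loc-3, Loc-4, Loc-5}: service 8 + fixed 23 = 31
No other subset beats 14.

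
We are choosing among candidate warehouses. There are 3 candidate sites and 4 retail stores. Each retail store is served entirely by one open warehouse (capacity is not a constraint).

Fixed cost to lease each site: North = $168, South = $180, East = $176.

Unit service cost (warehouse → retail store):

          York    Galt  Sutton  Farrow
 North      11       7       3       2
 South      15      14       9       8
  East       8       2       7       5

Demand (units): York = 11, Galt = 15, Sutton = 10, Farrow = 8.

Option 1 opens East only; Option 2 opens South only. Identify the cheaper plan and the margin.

Option 1: {East}: York→East 8·11=88, Galt→East 2·15=30, Sutton→East 7·10=70, Farrow→East 5·8=40. Service 228; fixed 176; total 404.
Option 2: {South}: York→South 15·11=165, Galt→South 14·15=210, Sutton→South 9·10=90, Farrow→South 8·8=64. Service 529; fixed 180; total 709.
Difference: |404 − 709| = 305.

Option 1 is cheaper by 305.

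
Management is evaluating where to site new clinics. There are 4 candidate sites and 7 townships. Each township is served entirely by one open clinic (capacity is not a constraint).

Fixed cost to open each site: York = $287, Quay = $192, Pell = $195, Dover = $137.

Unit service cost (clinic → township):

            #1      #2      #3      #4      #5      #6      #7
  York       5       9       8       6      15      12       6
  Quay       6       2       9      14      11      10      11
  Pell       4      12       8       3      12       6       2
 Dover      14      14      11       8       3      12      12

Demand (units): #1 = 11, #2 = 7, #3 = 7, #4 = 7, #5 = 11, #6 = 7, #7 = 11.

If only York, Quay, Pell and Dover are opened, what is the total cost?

Total cost: 1043

Each township is assigned to its cheapest site among the open ones.
{York, Quay, Pell, Dover}: #1→Pell 4·11=44, #2→Quay 2·7=14, #3→York 8·7=56, #4→Pell 3·7=21, #5→Dover 3·11=33, #6→Pell 6·7=42, #7→Pell 2·11=22. Service 232; fixed 811; total 1043.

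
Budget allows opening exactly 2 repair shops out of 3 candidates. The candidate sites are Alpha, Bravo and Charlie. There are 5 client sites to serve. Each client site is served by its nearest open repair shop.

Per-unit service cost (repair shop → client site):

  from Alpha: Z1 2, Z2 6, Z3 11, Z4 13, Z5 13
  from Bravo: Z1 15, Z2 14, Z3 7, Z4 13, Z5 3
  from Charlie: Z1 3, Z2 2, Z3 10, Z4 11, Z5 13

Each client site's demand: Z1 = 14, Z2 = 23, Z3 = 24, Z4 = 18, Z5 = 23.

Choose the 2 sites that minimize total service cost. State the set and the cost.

With exactly 2 open, each client site uses its cheapest among the chosen.
{Bravo, Charlie}: Z1→Charlie 3·14=42, Z2→Charlie 2·23=46, Z3→Bravo 7·24=168, Z4→Charlie 11·18=198, Z5→Bravo 3·23=69. Service cost 523.
{Alpha, Bravo}: service cost 637
{Alpha, Charlie}: service cost 811
Among all 3 size-2 choices, {Bravo, Charlie} is lowest.

Choose Bravo and Charlie; total service cost 523.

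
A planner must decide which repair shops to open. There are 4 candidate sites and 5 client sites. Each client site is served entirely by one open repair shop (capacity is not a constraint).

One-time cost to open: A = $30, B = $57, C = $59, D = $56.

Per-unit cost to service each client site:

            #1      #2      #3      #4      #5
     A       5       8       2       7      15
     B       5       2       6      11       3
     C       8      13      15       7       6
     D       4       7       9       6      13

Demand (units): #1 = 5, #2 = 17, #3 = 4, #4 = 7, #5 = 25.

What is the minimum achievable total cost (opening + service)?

Minimum total cost: 278

For any fixed open set, each client site goes to its cheapest open site; total = fixed + service.
{A, B}: #1→A 5·5=25, #2→B 2·17=34, #3→A 2·4=8, #4→A 7·7=49, #5→B 3·25=75. Service 191; fixed 87; total 278.
{B}: #1→B 5·5=25, #2→B 2·17=34, #3→B 6·4=24, #4→B 11·7=77, #5→B 3·25=75. Service 235; fixed 57; total 292.
{B, D}: service 195 + fixed 113 = 308
{A, B, C, D}: #1→D 4·5=20, #2→B 2·17=34, #3→A 2·4=8, #4→D 6·7=42, #5→B 3·25=75. Service 179; fixed 202; total 381.
No other subset beats 278.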